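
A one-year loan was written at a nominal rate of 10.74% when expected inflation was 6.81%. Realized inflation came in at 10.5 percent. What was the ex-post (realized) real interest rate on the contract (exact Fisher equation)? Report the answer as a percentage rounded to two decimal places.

0.22%

Ex-post: (1 + 0.1074)/(1 + 0.1050) − 1 = 0.2172%
So the realized real rate is 0.22%.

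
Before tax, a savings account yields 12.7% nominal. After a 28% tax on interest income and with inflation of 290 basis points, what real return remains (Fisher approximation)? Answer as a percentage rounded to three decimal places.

After-tax nominal return = 12.7% × (1 − 0.28) = 9.1440%.
r ≈ 9.1440% − 2.9% → 6.244%.

6.244%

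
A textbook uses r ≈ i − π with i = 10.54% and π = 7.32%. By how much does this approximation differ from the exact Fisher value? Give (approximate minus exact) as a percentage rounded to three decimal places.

0.220%

Approximate: r ≈ 10.540% − 7.320% = 3.2200%
Exact: (1 + 0.1054)/(1 + 0.0732) − 1 = 3.0004%
Error = 3.2200% − 3.0004% = 0.2196% → 0.220%.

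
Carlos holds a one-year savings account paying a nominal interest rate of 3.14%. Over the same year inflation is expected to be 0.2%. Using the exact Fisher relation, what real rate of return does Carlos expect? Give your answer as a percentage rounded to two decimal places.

2.93%

By the Fisher relation, 1 + r = (1 + i)/(1 + π).
1 + r = 1.03140 / 1.00200 = 1.029341
r = 1.029341 − 1 = 2.9341%, i.e. 2.93%.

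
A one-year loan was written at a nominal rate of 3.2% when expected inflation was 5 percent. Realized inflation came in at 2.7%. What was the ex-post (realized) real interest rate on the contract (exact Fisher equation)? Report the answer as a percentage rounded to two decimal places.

0.49%

Ex-post: (1 + 0.0320)/(1 + 0.0270) − 1 = 0.4869%
So the realized real rate is 0.49%.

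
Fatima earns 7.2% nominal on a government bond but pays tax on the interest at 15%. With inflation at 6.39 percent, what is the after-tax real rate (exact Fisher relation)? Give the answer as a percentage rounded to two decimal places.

After-tax nominal return = 7.2% × (1 − 0.15) = 6.1200%.
1 + r = 1.06120 / 1.06390 = 0.997462
After-tax real rate = 0.997462 − 1 → -0.25%.

-0.25%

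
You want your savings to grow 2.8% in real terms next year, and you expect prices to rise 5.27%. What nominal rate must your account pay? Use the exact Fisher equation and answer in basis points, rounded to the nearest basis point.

(1 + i) = (1 + r)(1 + π) = 1.02800 × 1.05270 = 1.0821756
i = 1.0821756 − 1, so the required nominal rate is 822 basis points.

822 basis points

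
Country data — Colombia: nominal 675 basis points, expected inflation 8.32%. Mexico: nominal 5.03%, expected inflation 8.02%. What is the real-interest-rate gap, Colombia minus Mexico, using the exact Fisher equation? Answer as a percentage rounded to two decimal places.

Colombia: (1 + 0.0675)/(1 + 0.0832) − 1 = -1.4494%
Mexico: (1 + 0.0503)/(1 + 0.0802) − 1 = -2.7680%
Differential = -1.4494% − (-2.7680%) = 1.3186% → 1.32%.

1.32%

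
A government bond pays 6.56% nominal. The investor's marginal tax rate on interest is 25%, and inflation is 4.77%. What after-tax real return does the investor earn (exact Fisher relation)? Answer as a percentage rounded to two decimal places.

After-tax nominal return = 6.56% × (1 − 0.25) = 4.9200%.
1 + r = 1.04920 / 1.04770 = 1.001432
After-tax real rate = 1.001432 − 1 → 0.14%.

0.14%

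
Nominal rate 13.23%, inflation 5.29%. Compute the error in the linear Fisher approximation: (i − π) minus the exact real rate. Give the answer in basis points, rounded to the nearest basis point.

Approximate: r ≈ 13.230% − 5.290% = 7.9400%
Exact: (1 + 0.1323)/(1 + 0.0529) − 1 = 7.5411%
Error = 7.9400% − 7.5411% = 0.3989% → 40 basis points.

40 basis points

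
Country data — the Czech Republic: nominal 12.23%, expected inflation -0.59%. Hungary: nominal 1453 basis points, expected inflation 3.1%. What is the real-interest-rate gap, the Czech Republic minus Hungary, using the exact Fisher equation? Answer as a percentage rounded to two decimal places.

1.81%

The Czech Republic: (1 + 0.1223)/(1 − 0.0059) − 1 = 12.8961%
Hungary: (1 + 0.1453)/(1 + 0.0310) − 1 = 11.0863%
Differential = 12.8961% − 11.0863% = 1.8098% → 1.81%.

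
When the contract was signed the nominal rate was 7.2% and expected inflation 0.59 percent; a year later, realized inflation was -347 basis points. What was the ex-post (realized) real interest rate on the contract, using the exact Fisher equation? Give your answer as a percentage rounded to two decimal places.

Ex-post: (1 + 0.0720)/(1 − 0.0347) − 1 = 11.0536%
So the realized real rate is 11.05%.

11.05%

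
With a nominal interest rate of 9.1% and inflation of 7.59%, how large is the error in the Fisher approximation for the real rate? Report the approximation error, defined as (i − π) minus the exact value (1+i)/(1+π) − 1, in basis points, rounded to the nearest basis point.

Approximate: r ≈ 9.100% − 7.590% = 1.5100%
Exact: (1 + 0.0910)/(1 + 0.0759) − 1 = 1.4035%
Error = 1.5100% − 1.4035% = 0.1065% → 11 basis points.

11 basis points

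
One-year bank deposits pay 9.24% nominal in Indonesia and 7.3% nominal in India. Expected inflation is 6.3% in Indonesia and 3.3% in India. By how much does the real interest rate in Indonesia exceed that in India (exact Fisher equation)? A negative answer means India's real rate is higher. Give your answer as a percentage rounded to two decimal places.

-1.11%

Indonesia: (1 + 0.0924)/(1 + 0.0630) − 1 = 2.7658%
India: (1 + 0.0730)/(1 + 0.0330) − 1 = 3.8722%
Differential = 2.7658% − 3.8722% = -1.1065% → -1.11%.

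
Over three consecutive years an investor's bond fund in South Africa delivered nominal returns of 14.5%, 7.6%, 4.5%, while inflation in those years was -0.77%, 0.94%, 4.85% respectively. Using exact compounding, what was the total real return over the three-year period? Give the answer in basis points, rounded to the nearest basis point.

2259 basis points

Nominal growth factor = 1.1450 × 1.0760 × 1.0450 = 1.287461
Price-level growth factor = 0.9923 × 1.0094 × 1.0485 = 1.050207
Real growth factor = 1.287461 / 1.050207 = 1.225912
Total real return = 1.225912 − 1 → 2259 basis points.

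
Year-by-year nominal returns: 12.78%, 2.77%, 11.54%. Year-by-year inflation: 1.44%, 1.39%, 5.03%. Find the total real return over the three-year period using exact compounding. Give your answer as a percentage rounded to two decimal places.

Compound the nominal returns: 1.1278 × 1.0277 × 1.1154 = 1.292793.
Compound inflation: 1.0144 × 1.0139 × 1.0503 = 1.080234.
Deflate: 1.292793 / 1.080234 = 1.196772.
Total real return = 1.196772 − 1 → 19.68%.

19.68%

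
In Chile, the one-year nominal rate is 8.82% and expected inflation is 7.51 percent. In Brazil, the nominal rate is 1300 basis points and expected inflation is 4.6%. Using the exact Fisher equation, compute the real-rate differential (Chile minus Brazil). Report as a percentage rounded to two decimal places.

Chile: (1 + 0.0882)/(1 + 0.0751) − 1 = 1.2185%
Brazil: (1 + 0.1300)/(1 + 0.0460) − 1 = 8.0306%
Differential = 1.2185% − 8.0306% = -6.8121% → -6.81%.

-6.81%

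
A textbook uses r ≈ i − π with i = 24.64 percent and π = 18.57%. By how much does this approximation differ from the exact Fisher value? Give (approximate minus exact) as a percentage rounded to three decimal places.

0.951%

Approximate: r ≈ 24.640% − 18.570% = 6.0700%
Exact: (1 + 0.2464)/(1 + 0.1857) − 1 = 5.1193%
Error = 6.0700% − 5.1193% = 0.9507% → 0.951%.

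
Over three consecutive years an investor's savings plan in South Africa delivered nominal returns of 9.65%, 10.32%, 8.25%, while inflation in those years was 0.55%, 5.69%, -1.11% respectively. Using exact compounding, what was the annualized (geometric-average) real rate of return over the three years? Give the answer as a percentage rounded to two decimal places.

7.61%

Compound the nominal returns: 1.0965 × 1.1032 × 1.0825 = 1.30945565.
Compound inflation: 1.0055 × 1.0569 × 0.9889 = 1.05091684.
Deflate: 1.30945565 / 1.05091684 = 1.24601263.
Annualized real rate = 1.24601263^(1/3) − 1 = 7.6071% → 7.61%.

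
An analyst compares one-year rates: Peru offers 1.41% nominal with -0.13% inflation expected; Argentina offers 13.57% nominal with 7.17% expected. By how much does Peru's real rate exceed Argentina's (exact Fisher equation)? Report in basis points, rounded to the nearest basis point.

-443 basis points

Peru: (1 + 0.0141)/(1 − 0.0013) − 1 = 1.5420%
Argentina: (1 + 0.1357)/(1 + 0.0717) − 1 = 5.9718%
Differential = 1.5420% − 5.9718% = -4.4298% → -443 basis points.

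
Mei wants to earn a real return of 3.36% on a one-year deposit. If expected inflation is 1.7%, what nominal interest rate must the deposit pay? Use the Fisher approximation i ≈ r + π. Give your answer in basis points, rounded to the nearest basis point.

506 basis points

i ≈ r + π = 3.36% + 1.7% = 506 basis points.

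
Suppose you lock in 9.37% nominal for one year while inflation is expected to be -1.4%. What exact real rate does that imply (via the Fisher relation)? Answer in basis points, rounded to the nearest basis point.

1 + r = 1.09370 / 0.98600 = 1.109229
r = 1.109229 − 1 = 10.9229%, i.e. 1092 basis points.

1092 basis points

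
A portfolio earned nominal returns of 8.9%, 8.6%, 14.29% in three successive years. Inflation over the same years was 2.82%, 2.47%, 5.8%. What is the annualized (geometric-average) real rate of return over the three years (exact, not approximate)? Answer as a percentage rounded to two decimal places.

6.64%

Compound the nominal returns: 1.0890 × 1.0860 × 1.1429 = 1.35165526.
Compound inflation: 1.0282 × 1.0247 × 1.0580 = 1.11470514.
Deflate: 1.35165526 / 1.11470514 = 1.21256753.
Annualized real rate = 1.21256753^(1/3) − 1 = 6.6355% → 6.64%.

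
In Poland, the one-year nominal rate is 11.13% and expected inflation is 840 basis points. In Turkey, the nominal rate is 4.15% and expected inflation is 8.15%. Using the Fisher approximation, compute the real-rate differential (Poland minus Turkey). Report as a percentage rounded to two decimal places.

Poland: 11.13% − 8.4% = 2.730%
Turkey: 4.15% − 8.15% = -4.000%
Differential = 6.730% → 6.73%.

6.73%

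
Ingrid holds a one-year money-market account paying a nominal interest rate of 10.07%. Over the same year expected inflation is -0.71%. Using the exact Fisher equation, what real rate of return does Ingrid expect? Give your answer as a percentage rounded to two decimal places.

By the Fisher equation, 1 + r = (1 + i)/(1 + π).
1 + r = 1.10070 / 0.99290 = 1.108571
r = 1.108571 − 1 = 10.8571%, i.e. 10.86%.

10.86%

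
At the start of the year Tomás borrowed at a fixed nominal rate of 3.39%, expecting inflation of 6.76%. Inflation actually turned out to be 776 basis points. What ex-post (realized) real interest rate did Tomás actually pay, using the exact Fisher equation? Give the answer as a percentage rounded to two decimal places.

Ex-post: (1 + 0.0339)/(1 + 0.0776) − 1 = -4.0553%
So the realized real rate is -4.06%.

-4.06%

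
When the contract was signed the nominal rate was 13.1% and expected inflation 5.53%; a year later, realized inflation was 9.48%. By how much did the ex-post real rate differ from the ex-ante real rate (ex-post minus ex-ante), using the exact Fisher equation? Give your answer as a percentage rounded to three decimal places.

Ex-ante: (1 + 0.1310)/(1 + 0.0553) − 1 = 7.1733%
Ex-post: (1 + 0.1310)/(1 + 0.0948) − 1 = 3.3065%
Difference (ex-post − ex-ante) = -3.8668% → -3.867%.

-3.867%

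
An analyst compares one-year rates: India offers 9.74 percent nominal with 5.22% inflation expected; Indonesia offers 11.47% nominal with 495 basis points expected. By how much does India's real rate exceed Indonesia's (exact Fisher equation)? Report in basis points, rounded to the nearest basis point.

India: (1 + 0.0974)/(1 + 0.0522) − 1 = 4.2958%
Indonesia: (1 + 0.1147)/(1 + 0.0495) − 1 = 6.2125%
Differential = 4.2958% − 6.2125% = -1.9167% → -192 basis points.

-192 basis points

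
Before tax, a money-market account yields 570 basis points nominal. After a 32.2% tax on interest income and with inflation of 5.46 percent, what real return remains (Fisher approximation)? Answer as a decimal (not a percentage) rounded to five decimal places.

After-tax nominal return = 5.7% × (1 − 0.322) = 3.8646%.
r ≈ 3.8646% − 5.46% → -0.01595.

-0.01595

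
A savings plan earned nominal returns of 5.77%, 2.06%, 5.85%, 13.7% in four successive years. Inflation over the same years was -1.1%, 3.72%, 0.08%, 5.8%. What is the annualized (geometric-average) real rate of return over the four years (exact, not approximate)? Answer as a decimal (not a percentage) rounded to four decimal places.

0.0458

Nominal growth factor = 1.0577 × 1.0206 × 1.0585 × 1.1370 = 1.29918021
Price-level growth factor = 0.9890 × 1.0372 × 1.0008 × 1.0580 = 1.08615490
Real growth factor = 1.29918021 / 1.08615490 = 1.19612793
Annualized real rate = 1.19612793^(1/4) − 1 = 4.5790% → 0.0458.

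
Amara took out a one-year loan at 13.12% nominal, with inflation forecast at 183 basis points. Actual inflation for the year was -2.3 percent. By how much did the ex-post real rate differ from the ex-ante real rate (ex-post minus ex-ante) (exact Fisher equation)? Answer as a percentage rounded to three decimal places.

4.696%

Ex-ante: (1 + 0.1312)/(1 + 0.0183) − 1 = 11.0871%
Ex-post: (1 + 0.1312)/(1 − 0.0230) − 1 = 15.7830%
Difference (ex-post − ex-ante) = 4.6959% → 4.696%.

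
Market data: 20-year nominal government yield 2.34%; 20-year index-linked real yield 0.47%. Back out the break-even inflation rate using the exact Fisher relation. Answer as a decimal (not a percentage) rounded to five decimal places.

0.01861

(1 + π) = (1 + i)/(1 + r) = 1.02340 / 1.00470 = 1.018613
Break-even inflation = 1.018613 − 1 → 0.01861.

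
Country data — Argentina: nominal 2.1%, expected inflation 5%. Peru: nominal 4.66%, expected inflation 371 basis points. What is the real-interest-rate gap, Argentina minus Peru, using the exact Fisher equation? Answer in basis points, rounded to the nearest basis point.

Argentina: (1 + 0.0210)/(1 + 0.0500) − 1 = -2.7619%
Peru: (1 + 0.0466)/(1 + 0.0371) − 1 = 0.9160%
Differential = -2.7619% − 0.9160% = -3.6779% → -368 basis points.

-368 basis points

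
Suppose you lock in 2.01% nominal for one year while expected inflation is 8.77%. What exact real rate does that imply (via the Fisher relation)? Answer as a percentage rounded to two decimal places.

-6.21%

1 + r = 1.02010 / 1.08770 = 0.937851
r = 0.937851 − 1 = -6.2149%, i.e. -6.21%.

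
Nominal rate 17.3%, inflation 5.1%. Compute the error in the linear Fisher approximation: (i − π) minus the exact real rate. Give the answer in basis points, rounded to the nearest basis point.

Approximate: r ≈ 17.300% − 5.100% = 12.2000%
Exact: (1 + 0.1730)/(1 + 0.0510) − 1 = 11.6080%
Error = 12.2000% − 11.6080% = 0.5920% → 59 basis points.

59 basis points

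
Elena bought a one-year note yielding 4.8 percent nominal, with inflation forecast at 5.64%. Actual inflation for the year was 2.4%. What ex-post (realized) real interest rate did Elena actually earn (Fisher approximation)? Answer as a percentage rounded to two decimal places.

2.40%

Ex-post: 4.8% − 2.4% = 2.400%
So the realized real rate is 2.40%.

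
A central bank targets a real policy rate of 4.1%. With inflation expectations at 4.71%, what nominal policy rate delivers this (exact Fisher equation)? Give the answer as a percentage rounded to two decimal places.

9.00%

(1 + i) = (1 + r)(1 + π) = 1.04100 × 1.04710 = 1.0900311
i = 1.0900311 − 1, so the required nominal rate is 9.00%.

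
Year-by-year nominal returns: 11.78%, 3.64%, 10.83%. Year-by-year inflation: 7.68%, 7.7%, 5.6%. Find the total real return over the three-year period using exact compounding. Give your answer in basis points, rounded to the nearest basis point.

484 basis points

Nominal growth factor = 1.1178 × 1.0364 × 1.1083 = 1.283952
Price-level growth factor = 1.0768 × 1.0770 × 1.0560 = 1.224658
Real growth factor = 1.283952 / 1.224658 = 1.048417
Total real return = 1.048417 − 1 → 484 basis points.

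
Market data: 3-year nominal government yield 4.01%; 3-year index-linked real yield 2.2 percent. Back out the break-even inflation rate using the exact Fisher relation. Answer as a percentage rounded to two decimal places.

(1 + π) = (1 + i)/(1 + r) = 1.04010 / 1.02200 = 1.017710
Break-even inflation = 1.017710 − 1 → 1.77%.

1.77%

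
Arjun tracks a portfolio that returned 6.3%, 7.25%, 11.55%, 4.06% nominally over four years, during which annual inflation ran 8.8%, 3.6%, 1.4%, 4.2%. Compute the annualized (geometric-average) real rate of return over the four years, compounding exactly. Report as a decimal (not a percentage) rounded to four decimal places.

Nominal growth factor = 1.0630 × 1.0725 × 1.1155 × 1.0406 = 1.32337816
Price-level growth factor = 1.0880 × 1.0360 × 1.0140 × 1.0420 = 1.19095218
Real growth factor = 1.32337816 / 1.19095218 = 1.11119336
Annualized real rate = 1.11119336^(1/4) − 1 = 2.6709% → 0.0267.

0.0267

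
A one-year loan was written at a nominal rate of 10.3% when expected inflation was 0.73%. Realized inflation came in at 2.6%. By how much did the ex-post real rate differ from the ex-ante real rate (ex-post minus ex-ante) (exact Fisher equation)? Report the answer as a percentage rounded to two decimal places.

-2.00%

Ex-ante: (1 + 0.1030)/(1 + 0.0073) − 1 = 9.5006%
Ex-post: (1 + 0.1030)/(1 + 0.0260) − 1 = 7.5049%
Difference (ex-post − ex-ante) = -1.9958% → -2.00%.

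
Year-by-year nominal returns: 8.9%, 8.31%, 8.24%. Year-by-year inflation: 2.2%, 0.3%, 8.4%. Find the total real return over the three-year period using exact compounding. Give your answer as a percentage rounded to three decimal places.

Nominal growth factor = 1.0890 × 1.0831 × 1.0824 = 1.2766864
Price-level growth factor = 1.0220 × 1.0030 × 1.0840 = 1.1111715
Real growth factor = 1.2766864 / 1.1111715 = 1.1489552
Total real return = 1.1489552 − 1 → 14.896%.

14.896%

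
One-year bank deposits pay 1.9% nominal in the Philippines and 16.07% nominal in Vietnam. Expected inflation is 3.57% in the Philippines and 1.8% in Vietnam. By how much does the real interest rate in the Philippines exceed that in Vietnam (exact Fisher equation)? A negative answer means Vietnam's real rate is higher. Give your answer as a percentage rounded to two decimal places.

-15.63%

The Philippines: (1 + 0.0190)/(1 + 0.0357) − 1 = -1.6124%
Vietnam: (1 + 0.1607)/(1 + 0.0180) − 1 = 14.0177%
Differential = -1.6124% − 14.0177% = -15.6301% → -15.63%.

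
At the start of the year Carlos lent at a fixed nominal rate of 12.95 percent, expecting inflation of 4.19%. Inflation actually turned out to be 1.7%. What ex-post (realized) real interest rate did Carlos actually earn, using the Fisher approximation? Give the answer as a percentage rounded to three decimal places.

Ex-post: 12.95% − 1.7% = 11.250%
So the realized real rate is 11.250%.

11.250%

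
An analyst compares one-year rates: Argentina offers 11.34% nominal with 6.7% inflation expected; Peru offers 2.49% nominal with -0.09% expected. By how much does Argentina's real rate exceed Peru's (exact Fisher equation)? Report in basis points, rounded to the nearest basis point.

177 basis points

Argentina: (1 + 0.1134)/(1 + 0.0670) − 1 = 4.3486%
Peru: (1 + 0.0249)/(1 − 0.0009) − 1 = 2.5823%
Differential = 4.3486% − 2.5823% = 1.7663% → 177 basis points.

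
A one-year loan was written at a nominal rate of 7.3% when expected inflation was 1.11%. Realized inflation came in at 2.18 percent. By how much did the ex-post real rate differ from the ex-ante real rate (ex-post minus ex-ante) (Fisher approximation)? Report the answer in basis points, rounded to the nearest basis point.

Ex-ante: 7.3% − 1.11% = 6.190%
Ex-post: 7.3% − 2.18% = 5.120%
Difference (ex-post − ex-ante) = -1.0700% → -107 basis points.

-107 basis points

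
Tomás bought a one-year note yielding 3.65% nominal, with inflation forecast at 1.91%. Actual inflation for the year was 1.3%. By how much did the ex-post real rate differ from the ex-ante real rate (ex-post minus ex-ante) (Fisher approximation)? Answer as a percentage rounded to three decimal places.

0.610%

Ex-ante: 3.65% − 1.91% = 1.740%
Ex-post: 3.65% − 1.3% = 2.350%
Difference (ex-post − ex-ante) = 0.6100% → 0.610%.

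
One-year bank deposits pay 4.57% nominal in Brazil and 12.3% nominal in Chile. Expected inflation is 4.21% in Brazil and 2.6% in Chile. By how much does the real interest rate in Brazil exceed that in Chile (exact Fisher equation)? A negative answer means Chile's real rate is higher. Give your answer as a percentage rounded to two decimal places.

-9.11%

Brazil: (1 + 0.0457)/(1 + 0.0421) − 1 = 0.3455%
Chile: (1 + 0.1230)/(1 + 0.0260) − 1 = 9.4542%
Differential = 0.3455% − 9.4542% = -9.1087% → -9.11%.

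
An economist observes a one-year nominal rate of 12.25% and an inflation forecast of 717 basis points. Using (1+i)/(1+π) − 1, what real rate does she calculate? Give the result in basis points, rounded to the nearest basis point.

1 + r = 1.12250 / 1.07170 = 1.047401
r = 1.047401 − 1 = 4.7401%, i.e. 474 basis points.

474 basis points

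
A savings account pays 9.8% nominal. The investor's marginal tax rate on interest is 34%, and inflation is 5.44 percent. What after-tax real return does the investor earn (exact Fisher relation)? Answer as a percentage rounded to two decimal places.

0.97%

After-tax nominal return = 9.8% × (1 − 0.34) = 6.4680%.
1 + r = 1.06468 / 1.05440 = 1.0097496
After-tax real rate = 1.0097496 − 1 → 0.97%.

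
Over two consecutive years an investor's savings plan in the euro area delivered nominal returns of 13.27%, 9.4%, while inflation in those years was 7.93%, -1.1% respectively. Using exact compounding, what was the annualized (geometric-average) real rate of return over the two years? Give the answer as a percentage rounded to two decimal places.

Compound the nominal returns: 1.1327 × 1.0940 = 1.23917380.
Compound inflation: 1.0793 × 0.9890 = 1.06742770.
Deflate: 1.23917380 / 1.06742770 = 1.16089717.
Annualized real rate = 1.16089717^(1/2) − 1 = 7.7449% → 7.74%.

7.74%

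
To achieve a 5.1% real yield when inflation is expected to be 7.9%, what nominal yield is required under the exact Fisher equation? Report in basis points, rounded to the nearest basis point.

(1 + i) = (1 + r)(1 + π) = 1.05100 × 1.07900 = 1.134029
i = 1.134029 − 1, so the required nominal rate is 1340 basis points.

1340 basis points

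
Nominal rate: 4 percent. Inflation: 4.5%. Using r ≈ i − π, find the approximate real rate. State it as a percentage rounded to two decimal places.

-0.50%

r ≈ i − π = 4% − 4.5% = -0.50%.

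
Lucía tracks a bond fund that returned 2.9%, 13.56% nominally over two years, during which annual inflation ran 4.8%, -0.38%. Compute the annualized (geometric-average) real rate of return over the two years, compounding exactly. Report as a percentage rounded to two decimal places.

5.80%

Nominal growth factor = 1.0290 × 1.1356 = 1.16853240
Price-level growth factor = 1.0480 × 0.9962 = 1.04401760
Real growth factor = 1.16853240 / 1.04401760 = 1.11926504
Annualized real rate = 1.11926504^(1/2) − 1 = 5.7953% → 5.80%.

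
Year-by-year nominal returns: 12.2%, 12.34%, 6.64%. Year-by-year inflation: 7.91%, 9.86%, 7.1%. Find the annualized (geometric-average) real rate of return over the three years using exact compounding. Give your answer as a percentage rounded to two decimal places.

Compound the nominal returns: 1.1220 × 1.1234 × 1.0664 = 1.34414900.
Compound inflation: 1.0791 × 1.0986 × 1.0710 = 1.26966971.
Deflate: 1.34414900 / 1.26966971 = 1.05866037.
Annualized real rate = 1.05866037^(1/3) − 1 = 1.9183% → 1.92%.

1.92%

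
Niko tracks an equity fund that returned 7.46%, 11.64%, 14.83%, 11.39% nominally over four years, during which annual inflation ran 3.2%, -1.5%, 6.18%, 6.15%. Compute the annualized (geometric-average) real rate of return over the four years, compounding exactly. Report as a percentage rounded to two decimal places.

Nominal growth factor = 1.0746 × 1.1164 × 1.1483 × 1.1139 = 1.53450473
Price-level growth factor = 1.0320 × 0.9850 × 1.0618 × 1.0615 = 1.14572040
Real growth factor = 1.53450473 / 1.14572040 = 1.33933613
Annualized real rate = 1.33933613^(1/4) − 1 = 7.5777% → 7.58%.

7.58%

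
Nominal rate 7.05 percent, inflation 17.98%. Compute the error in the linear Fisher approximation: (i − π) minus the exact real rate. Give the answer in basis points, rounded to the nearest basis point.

-167 basis points

Approximate: r ≈ 7.050% − 17.980% = -10.9300%
Exact: (1 + 0.0705)/(1 + 0.1798) − 1 = -9.2643%
Error = -10.9300% − (-9.2643%) = -1.6657% → -167 basis points.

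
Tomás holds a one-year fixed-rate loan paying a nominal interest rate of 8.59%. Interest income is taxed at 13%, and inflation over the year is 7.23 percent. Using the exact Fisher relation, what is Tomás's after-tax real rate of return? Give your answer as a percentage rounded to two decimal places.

0.23%

After-tax nominal return = 8.59% × (1 − 0.13) = 7.4733%.
1 + r = 1.074733 / 1.07230 = 1.002269
After-tax real rate = 1.002269 − 1 → 0.23%.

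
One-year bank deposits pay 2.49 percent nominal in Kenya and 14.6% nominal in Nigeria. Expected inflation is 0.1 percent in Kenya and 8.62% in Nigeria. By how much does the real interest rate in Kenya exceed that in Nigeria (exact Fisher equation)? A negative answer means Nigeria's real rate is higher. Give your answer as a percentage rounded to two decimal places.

-3.12%

Kenya: (1 + 0.0249)/(1 + 0.0010) − 1 = 2.3876%
Nigeria: (1 + 0.1460)/(1 + 0.0862) − 1 = 5.5054%
Differential = 2.3876% − 5.5054% = -3.1178% → -3.12%.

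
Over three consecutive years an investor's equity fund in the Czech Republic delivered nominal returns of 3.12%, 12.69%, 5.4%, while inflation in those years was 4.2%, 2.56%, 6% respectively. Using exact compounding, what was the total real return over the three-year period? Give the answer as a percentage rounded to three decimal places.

Compound the nominal returns: 1.0312 × 1.1269 × 1.0540 = 1.224810.
Compound inflation: 1.0420 × 1.0256 × 1.0600 = 1.132796.
Deflate: 1.224810 / 1.132796 = 1.081228.
Total real return = 1.081228 − 1 → 8.123%.

8.123%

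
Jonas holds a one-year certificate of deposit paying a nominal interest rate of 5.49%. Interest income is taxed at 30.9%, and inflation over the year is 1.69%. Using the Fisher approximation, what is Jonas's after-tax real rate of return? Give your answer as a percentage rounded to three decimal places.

After-tax nominal return = 5.49% × (1 − 0.309) = 3.79359%.
r ≈ 3.79359% − 1.69% → 2.104%.

2.104%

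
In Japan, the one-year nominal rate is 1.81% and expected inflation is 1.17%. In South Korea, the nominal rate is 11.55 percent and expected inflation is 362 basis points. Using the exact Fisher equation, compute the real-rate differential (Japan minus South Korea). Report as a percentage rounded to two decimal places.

-7.02%

Japan: (1 + 0.0181)/(1 + 0.0117) − 1 = 0.6326%
South Korea: (1 + 0.1155)/(1 + 0.0362) − 1 = 7.6530%
Differential = 0.6326% − 7.6530% = -7.0204% → -7.02%.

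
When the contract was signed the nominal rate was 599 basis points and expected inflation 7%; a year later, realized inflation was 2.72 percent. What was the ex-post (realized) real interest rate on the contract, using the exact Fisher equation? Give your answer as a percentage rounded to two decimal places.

Ex-post: (1 + 0.0599)/(1 + 0.0272) − 1 = 3.1834%
So the realized real rate is 3.18%.

3.18%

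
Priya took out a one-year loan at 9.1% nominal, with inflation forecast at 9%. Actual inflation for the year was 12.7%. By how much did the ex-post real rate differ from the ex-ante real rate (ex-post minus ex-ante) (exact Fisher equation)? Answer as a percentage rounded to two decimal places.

Ex-ante: (1 + 0.0910)/(1 + 0.0900) − 1 = 0.0917%
Ex-post: (1 + 0.0910)/(1 + 0.1270) − 1 = -3.1943%
Difference (ex-post − ex-ante) = -3.2861% → -3.29%.

-3.29%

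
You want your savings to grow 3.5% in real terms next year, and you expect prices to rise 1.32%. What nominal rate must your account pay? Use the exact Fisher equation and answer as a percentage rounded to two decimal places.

4.87%

(1 + i) = (1 + r)(1 + π) = 1.03500 × 1.01320 = 1.048662
i = 1.048662 − 1, so the required nominal rate is 4.87%.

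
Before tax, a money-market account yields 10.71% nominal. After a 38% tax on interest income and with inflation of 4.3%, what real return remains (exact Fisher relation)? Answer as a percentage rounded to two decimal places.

2.24%

After-tax nominal return = 10.71% × (1 − 0.38) = 6.6402%.
1 + r = 1.066402 / 1.04300 = 1.022437
After-tax real rate = 1.022437 − 1 → 2.24%.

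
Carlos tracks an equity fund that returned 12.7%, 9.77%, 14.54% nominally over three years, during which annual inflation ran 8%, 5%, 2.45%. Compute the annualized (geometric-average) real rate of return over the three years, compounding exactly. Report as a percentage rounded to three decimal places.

Compound the nominal returns: 1.1270 × 1.0977 × 1.1454 = 1.41698339.
Compound inflation: 1.0800 × 1.0500 × 1.0245 = 1.16178300.
Deflate: 1.41698339 / 1.16178300 = 1.21966270.
Annualized real rate = 1.21966270^(1/3) − 1 = 6.8431% → 6.843%.

6.843%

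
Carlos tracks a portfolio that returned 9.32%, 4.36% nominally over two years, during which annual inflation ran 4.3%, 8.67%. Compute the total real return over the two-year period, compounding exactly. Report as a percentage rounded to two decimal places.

0.66%

Compound the nominal returns: 1.0932 × 1.0436 = 1.140864.
Compound inflation: 1.0430 × 1.0867 = 1.133428.
Deflate: 1.140864 / 1.133428 = 1.006560.
Total real return = 1.006560 − 1 → 0.66%.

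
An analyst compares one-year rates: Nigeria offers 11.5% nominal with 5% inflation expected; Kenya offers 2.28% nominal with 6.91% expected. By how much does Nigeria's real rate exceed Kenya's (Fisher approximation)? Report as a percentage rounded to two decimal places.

Nigeria: 11.5% − 5% = 6.500%
Kenya: 2.28% − 6.91% = -4.630%
Differential = 11.130% → 11.13%.

11.13%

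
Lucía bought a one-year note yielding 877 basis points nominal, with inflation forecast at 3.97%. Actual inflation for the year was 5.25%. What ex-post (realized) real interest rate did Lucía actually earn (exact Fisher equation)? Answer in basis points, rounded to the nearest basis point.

334 basis points

Ex-post: (1 + 0.0877)/(1 + 0.0525) − 1 = 3.3444%
So the realized real rate is 334 basis points.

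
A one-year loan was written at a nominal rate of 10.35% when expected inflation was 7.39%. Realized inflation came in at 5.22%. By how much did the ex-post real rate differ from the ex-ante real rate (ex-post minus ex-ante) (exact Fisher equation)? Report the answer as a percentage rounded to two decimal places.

2.12%

Ex-ante: (1 + 0.1035)/(1 + 0.0739) − 1 = 2.7563%
Ex-post: (1 + 0.1035)/(1 + 0.0522) − 1 = 4.8755%
Difference (ex-post − ex-ante) = 2.1192% → 2.12%.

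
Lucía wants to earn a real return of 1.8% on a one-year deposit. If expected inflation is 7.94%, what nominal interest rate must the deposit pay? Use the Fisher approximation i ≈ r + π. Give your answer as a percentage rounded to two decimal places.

9.74%

i ≈ r + π = 1.8% + 7.94% = 9.74%.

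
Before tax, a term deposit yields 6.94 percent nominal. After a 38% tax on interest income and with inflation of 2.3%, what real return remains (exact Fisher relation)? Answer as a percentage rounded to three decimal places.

1.958%

After-tax nominal return = 6.94% × (1 − 0.38) = 4.3028%.
1 + r = 1.043028 / 1.02300 = 1.019578
After-tax real rate = 1.019578 − 1 → 1.958%.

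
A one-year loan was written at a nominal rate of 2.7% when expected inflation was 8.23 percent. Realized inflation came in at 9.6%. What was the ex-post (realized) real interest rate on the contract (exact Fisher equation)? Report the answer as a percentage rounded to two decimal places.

Ex-post: (1 + 0.0270)/(1 + 0.0960) − 1 = -6.2956%
So the realized real rate is -6.30%.

-6.30%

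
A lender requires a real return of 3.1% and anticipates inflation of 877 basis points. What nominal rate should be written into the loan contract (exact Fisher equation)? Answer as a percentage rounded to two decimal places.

12.14%

(1 + i) = (1 + r)(1 + π) = 1.03100 × 1.08770 = 1.1214187
i = 1.1214187 − 1, so the required nominal rate is 12.14%.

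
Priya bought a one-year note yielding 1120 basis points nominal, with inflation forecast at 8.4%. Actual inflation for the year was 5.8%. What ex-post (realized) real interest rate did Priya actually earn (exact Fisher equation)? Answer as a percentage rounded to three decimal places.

5.104%

Ex-post: (1 + 0.1120)/(1 + 0.0580) − 1 = 5.1040%
So the realized real rate is 5.104%.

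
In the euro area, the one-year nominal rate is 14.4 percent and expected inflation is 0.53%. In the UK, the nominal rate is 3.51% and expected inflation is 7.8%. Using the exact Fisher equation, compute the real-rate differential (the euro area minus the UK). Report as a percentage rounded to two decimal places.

17.78%

The euro area: (1 + 0.1440)/(1 + 0.0053) − 1 = 13.7969%
The UK: (1 + 0.0351)/(1 + 0.0780) − 1 = -3.9796%
Differential = 13.7969% − (-3.9796%) = 17.7765% → 17.78%.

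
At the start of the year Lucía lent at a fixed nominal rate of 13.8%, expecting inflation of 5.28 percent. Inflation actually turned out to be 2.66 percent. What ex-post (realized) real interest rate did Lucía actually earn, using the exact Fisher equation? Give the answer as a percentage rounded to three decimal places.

Ex-post: (1 + 0.1380)/(1 + 0.0266) − 1 = 10.8514%
So the realized real rate is 10.851%.

10.851%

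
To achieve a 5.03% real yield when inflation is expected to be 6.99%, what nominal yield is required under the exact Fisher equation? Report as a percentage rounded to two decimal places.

(1 + i) = (1 + r)(1 + π) = 1.05030 × 1.06990 = 1.12371597
i = 1.12371597 − 1, so the required nominal rate is 12.37%.

12.37%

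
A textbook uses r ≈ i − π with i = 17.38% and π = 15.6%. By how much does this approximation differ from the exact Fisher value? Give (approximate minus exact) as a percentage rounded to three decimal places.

Approximate: r ≈ 17.380% − 15.600% = 1.7800%
Exact: (1 + 0.1738)/(1 + 0.1560) − 1 = 1.5398%
Error = 1.7800% − 1.5398% = 0.2402% → 0.240%.

0.240%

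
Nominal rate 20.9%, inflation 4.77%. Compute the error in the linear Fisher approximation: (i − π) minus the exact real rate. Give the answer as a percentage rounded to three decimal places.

Approximate: r ≈ 20.900% − 4.770% = 16.1300%
Exact: (1 + 0.2090)/(1 + 0.0477) − 1 = 15.3956%
Error = 16.1300% − 15.3956% = 0.7344% → 0.734%.

0.734%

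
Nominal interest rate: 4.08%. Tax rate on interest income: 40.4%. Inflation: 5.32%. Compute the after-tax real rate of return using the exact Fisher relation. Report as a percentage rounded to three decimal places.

After-tax nominal return = 4.08% × (1 − 0.404) = 2.43168%.
1 + r = 1.0243168 / 1.05320 = 0.972576
After-tax real rate = 0.972576 − 1 → -2.742%.

-2.742%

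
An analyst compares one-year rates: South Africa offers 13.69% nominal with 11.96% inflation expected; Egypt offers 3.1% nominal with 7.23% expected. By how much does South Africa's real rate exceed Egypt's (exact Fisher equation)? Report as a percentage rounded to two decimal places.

5.40%

South Africa: (1 + 0.1369)/(1 + 0.1196) − 1 = 1.5452%
Egypt: (1 + 0.0310)/(1 + 0.0723) − 1 = -3.8515%
Differential = 1.5452% − (-3.8515%) = 5.3967% → 5.40%.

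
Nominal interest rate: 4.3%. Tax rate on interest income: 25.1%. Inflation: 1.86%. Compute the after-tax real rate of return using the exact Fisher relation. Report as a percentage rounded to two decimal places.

1.34%

After-tax nominal return = 4.3% × (1 − 0.251) = 3.2207%.
1 + r = 1.032207 / 1.01860 = 1.013359
After-tax real rate = 1.013359 − 1 → 1.34%.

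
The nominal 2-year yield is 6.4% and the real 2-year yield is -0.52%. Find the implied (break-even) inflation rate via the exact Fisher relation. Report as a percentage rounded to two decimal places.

(1 + π) = (1 + i)/(1 + r) = 1.06400 / 0.99480 = 1.069562
Break-even inflation = 1.069562 − 1 → 6.96%.

6.96%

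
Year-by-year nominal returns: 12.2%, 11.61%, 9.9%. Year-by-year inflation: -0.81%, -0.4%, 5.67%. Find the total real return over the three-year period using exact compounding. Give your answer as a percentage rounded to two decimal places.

Nominal growth factor = 1.1220 × 1.1161 × 1.0990 = 1.376238
Price-level growth factor = 0.9919 × 0.9960 × 1.0567 = 1.043948
Real growth factor = 1.376238 / 1.043948 = 1.318301
Total real return = 1.318301 − 1 → 31.83%.

31.83%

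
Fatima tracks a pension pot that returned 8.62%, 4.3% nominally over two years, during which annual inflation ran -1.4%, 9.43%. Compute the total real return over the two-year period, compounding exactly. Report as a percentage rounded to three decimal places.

Nominal growth factor = 1.0862 × 1.0430 = 1.132907
Price-level growth factor = 0.9860 × 1.0943 = 1.078980
Real growth factor = 1.132907 / 1.078980 = 1.049979
Total real return = 1.049979 − 1 → 4.998%.

4.998%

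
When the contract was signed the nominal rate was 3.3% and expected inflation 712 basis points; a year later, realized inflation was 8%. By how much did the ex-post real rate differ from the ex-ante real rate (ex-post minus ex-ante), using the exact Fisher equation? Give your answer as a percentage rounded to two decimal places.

Ex-ante: (1 + 0.0330)/(1 + 0.0712) − 1 = -3.5661%
Ex-post: (1 + 0.0330)/(1 + 0.0800) − 1 = -4.3519%
Difference (ex-post − ex-ante) = -0.7858% → -0.79%.

-0.79%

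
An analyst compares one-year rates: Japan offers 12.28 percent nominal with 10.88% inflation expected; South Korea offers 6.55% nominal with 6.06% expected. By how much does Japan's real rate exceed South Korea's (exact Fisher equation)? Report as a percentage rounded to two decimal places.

Japan: (1 + 0.1228)/(1 + 0.1088) − 1 = 1.2626%
South Korea: (1 + 0.0655)/(1 + 0.0606) − 1 = 0.4620%
Differential = 1.2626% − 0.4620% = 0.8006% → 0.80%.

0.80%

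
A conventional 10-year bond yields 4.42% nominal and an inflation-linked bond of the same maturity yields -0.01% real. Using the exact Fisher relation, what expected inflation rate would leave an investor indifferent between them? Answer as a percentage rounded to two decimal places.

4.43%

(1 + π) = (1 + i)/(1 + r) = 1.04420 / 0.99990 = 1.044304
Break-even inflation = 1.044304 − 1 → 4.43%.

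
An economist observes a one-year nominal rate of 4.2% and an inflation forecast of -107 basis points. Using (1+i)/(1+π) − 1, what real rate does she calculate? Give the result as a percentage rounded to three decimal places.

By the Fisher relation, 1 + r = (1 + i)/(1 + π).
1 + r = 1.04200 / 0.98930 = 1.053270
r = 1.053270 − 1 = 5.3270%, i.e. 5.327%.

5.327%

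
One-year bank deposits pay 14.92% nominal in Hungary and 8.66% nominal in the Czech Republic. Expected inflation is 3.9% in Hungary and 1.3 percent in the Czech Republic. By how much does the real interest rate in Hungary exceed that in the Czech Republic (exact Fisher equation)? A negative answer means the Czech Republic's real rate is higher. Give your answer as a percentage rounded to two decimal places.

Hungary: (1 + 0.1492)/(1 + 0.0390) − 1 = 10.6064%
The Czech Republic: (1 + 0.0866)/(1 + 0.0130) − 1 = 7.2655%
Differential = 10.6064% − 7.2655% = 3.3408% → 3.34%.

3.34%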